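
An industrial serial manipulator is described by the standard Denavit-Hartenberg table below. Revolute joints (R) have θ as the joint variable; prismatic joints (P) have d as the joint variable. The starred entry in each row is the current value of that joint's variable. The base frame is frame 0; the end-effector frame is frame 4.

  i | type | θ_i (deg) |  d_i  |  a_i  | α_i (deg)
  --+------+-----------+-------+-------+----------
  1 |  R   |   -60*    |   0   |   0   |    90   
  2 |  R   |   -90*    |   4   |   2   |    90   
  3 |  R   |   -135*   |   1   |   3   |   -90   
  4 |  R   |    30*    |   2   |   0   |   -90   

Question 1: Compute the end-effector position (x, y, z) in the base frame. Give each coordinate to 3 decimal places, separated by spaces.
after link 1: o_1 = (0.0000, 0.0000, 0.0000)
after link 2: o_2 = (-3.4641, -2.0000, -2.0000)
after link 3: o_3 = (-2.1270, -0.0733, 0.1213)
after link 4: o_4 = (-0.9022, 0.6338, -1.2929)

-0.902 0.634 -1.293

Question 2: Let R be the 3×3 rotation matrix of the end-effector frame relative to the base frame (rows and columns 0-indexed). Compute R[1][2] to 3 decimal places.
-0.927

End-effector z-axis (col 2 of R) = (0.1268,-0.9268,-0.3536)
R[1][2] = -0.9268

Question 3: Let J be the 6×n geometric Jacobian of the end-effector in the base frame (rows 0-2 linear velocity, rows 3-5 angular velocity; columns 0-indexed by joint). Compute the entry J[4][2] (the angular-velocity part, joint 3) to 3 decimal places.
axis z_2 = (-0.5000,0.8660,-0.0000); lever o_n−o_2 = (2.5619,2.6338,0.7071)
cross product → J_v[:, 2] = (0.6124,0.3536,-3.5355)
J_ω[:, 2] = z_2
entry J[4][2] = 0.8660

0.866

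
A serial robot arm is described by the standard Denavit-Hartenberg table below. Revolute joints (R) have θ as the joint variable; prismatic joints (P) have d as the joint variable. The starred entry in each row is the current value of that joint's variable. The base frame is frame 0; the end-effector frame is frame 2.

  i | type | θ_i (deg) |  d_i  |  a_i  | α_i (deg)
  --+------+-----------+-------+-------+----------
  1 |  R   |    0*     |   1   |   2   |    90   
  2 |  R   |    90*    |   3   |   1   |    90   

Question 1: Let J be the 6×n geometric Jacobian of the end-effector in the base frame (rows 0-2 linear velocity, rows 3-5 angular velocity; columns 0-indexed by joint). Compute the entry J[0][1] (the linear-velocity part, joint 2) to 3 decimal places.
axis z_1 = (0.0000,-1.0000,0.0000); lever o_n−o_1 = (0.0000,-3.0000,1.0000)
cross product → J_v[:, 1] = (-1.0000,0.0000,0.0000)
J_ω[:, 1] = z_1
entry J[0][1] = -1.0000

-1.000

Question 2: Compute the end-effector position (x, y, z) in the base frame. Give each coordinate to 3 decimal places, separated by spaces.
2.000 -3.000 2.000

after link 1: o_1 = (2.0000, 0.0000, 1.0000)
after link 2: o_2 = (2.0000, -3.0000, 2.0000)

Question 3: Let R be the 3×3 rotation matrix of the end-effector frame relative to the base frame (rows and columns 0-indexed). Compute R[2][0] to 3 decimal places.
End-effector x-axis (col 0 of R) = (0.0000,0.0000,1.0000)
R[2][0] = 1.0000

1.000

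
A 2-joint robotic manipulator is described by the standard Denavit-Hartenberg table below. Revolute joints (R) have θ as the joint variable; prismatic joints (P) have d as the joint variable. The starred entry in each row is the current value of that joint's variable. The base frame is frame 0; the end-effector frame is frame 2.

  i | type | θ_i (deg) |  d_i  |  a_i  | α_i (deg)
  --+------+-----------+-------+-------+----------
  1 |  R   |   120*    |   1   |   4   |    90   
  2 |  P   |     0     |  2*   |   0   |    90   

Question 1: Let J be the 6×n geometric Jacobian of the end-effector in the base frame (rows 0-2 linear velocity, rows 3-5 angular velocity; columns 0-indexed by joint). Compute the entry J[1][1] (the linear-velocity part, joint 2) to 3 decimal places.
prismatic axis z_1 = (0.8660,0.5000,0.0000)
J_v[:, 1] = z_1; J_ω[:, 1] = (0,0,0)
entry J[1][1] = 0.5000

0.500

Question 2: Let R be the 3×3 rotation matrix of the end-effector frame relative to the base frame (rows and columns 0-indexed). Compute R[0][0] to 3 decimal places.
-0.500

End-effector x-axis (col 0 of R) = (-0.5000,0.8660,0.0000)
R[0][0] = -0.5000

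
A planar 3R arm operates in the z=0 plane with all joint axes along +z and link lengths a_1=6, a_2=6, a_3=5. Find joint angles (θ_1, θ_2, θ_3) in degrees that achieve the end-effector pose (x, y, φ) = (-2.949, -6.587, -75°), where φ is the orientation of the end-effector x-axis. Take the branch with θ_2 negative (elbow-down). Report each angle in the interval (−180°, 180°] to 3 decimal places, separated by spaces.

-90.004 -134.996 150.000

wrist centre = target − a_3·(cos φ, sin φ) = (-4.2431, -1.7574)
cos θ_2 = (21.0922−6²−6²)/(2·6·6) = -0.7071; θ_2 = -134.9956° (elbow-down)
β = atan2(-1.7574,-4.2431) = -157.5020°; ψ = atan2(-4.2430,1.7577) = -67.4978°
θ_1 = β − ψ = -90.0042°
θ_3 = φ − θ_1 − θ_2 = 149.9998° (wrapped to (-180°,180°])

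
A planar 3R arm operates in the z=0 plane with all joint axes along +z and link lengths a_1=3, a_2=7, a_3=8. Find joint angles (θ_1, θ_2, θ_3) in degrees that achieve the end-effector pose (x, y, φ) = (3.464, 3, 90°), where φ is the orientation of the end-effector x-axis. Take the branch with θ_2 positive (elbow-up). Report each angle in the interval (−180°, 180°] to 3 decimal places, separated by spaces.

-150.002 120.001 120.001

wrist centre = target − a_3·(cos φ, sin φ) = (3.4640, -5.0000)
cos θ_2 = (36.9993−3²−7²)/(2·3·7) = -0.5000; θ_2 = 120.0011° (elbow-up)
β = atan2(-5.0000,3.4640) = -55.2858°; ψ = atan2(6.0621,-0.5001) = 94.7162°
θ_1 = β − ψ = -150.0019°
θ_3 = φ − θ_1 − θ_2 = 120.0008° (wrapped to (-180°,180°])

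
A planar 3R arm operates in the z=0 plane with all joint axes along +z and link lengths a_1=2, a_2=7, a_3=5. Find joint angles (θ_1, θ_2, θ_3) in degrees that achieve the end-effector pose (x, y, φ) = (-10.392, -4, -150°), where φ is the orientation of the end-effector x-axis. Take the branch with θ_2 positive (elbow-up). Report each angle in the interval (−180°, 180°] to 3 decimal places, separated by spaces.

89.991 120.009 0.000

wrist centre = target − a_3·(cos φ, sin φ) = (-6.0619, -1.5000)
cos θ_2 = (38.9963−2²−7²)/(2·2·7) = -0.5001; θ_2 = 120.0087° (elbow-up)
β = atan2(-1.5000,-6.0619) = -166.1014°; ψ = atan2(6.0616,-1.5009) = 103.9073°
θ_1 = β − ψ = -270.0087°
θ_3 = φ − θ_1 − θ_2 = 0.0000° (wrapped to (-180°,180°])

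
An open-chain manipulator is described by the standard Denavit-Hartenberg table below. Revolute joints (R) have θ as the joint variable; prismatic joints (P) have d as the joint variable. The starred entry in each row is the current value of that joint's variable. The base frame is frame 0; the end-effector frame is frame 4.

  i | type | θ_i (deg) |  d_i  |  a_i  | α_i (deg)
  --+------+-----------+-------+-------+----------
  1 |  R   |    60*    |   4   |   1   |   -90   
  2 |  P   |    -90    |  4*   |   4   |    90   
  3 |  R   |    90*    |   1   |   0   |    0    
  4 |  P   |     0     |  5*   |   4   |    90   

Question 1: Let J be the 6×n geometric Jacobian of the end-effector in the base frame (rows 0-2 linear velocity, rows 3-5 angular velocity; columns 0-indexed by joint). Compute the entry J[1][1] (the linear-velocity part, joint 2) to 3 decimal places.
0.500

prismatic axis z_1 = (-0.8660,0.5000,0.0000)
J_v[:, 1] = z_1; J_ω[:, 1] = (0,0,0)
entry J[1][1] = 0.5000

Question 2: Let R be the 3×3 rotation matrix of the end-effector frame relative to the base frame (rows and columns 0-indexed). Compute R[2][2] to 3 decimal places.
1.000

End-effector z-axis (col 2 of R) = (0.0000,-0.0000,1.0000)
R[2][2] = 1.0000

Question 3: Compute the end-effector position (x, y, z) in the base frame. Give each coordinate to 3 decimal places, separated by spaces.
-9.428 -0.330 8.000

after link 1: o_1 = (0.5000, 0.8660, 4.0000)
after link 2: o_2 = (-2.9641, 2.8660, 8.0000)
after link 3: o_3 = (-3.4641, 2.0000, 8.0000)
after link 4: o_4 = (-9.4282, -0.3301, 8.0000)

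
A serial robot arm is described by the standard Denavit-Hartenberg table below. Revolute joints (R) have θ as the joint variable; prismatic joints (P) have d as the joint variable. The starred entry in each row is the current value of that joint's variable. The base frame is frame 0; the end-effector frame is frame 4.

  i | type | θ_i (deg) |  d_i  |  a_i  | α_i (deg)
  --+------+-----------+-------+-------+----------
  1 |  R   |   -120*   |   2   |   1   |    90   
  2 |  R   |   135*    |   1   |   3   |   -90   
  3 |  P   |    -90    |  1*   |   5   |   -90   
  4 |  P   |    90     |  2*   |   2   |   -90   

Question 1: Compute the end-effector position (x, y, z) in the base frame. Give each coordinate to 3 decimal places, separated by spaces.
after link 1: o_1 = (-0.5000, -0.8660, 2.0000)
after link 2: o_2 = (-0.3054, 1.4711, 4.1213)
after link 3: o_3 = (-4.2819, 4.5835, 3.4142)
after link 4: o_4 = (-4.2819, 4.5835, 6.2426)

-4.282 4.583 6.243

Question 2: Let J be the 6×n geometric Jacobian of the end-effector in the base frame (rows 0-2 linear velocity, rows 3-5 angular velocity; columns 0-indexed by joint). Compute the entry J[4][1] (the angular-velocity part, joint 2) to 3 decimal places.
0.500

axis z_1 = (-0.8660,0.5000,0.0000); lever o_n−o_1 = (-3.7819,5.4495,4.2426)
cross product → J_v[:, 1] = (2.1213,3.6742,-2.8284)
J_ω[:, 1] = z_1
entry J[4][1] = 0.5000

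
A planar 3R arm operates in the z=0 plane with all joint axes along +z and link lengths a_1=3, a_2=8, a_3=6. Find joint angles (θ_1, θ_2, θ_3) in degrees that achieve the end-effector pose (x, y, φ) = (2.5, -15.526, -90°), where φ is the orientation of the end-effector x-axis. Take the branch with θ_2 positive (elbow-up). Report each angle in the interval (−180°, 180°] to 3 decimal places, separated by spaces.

wrist centre = target − a_3·(cos φ, sin φ) = (2.5000, -9.5260)
cos θ_2 = (96.9947−3²−8²)/(2·3·8) = 0.4999; θ_2 = 60.0073° (elbow-up)
β = atan2(-9.5260,2.5000) = -75.2949°; ψ = atan2(6.9287,6.9991) = 44.7104°
θ_1 = β − ψ = -120.0053°
θ_3 = φ − θ_1 − θ_2 = -30.0020° (wrapped to (-180°,180°])

-120.005 60.007 -30.002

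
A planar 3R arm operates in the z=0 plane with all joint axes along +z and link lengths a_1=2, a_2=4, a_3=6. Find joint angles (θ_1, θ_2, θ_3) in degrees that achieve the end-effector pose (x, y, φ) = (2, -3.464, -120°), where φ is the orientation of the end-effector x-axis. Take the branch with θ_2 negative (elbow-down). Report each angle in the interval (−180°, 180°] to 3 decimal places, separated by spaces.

wrist centre = target − a_3·(cos φ, sin φ) = (5.0000, 1.7322)
cos θ_2 = (28.0004−2²−4²)/(2·2·4) = 0.5000; θ_2 = -59.9985° (elbow-down)
β = atan2(1.7322,5.0000) = 19.1076°; ψ = atan2(-3.4641,4.0001) = -40.8924°
θ_1 = β − ψ = 60.0000°
θ_3 = φ − θ_1 − θ_2 = -120.0015° (wrapped to (-180°,180°])

60.000 -59.999 -120.001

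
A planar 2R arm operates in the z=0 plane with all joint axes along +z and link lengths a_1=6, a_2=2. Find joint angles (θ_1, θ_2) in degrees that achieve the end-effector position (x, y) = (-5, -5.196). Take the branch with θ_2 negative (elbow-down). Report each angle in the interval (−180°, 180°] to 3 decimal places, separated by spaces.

-120.000 -60.004

cos θ_2 = (51.9984−6²−2²)/(2·6·2) = 0.4999; θ_2 = -60.0044° (elbow-down)
β = atan2(-5.1960,-5.0000) = -133.8987°; ψ = atan2(-1.7321,6.9999) = -13.8987°
θ_1 = β − ψ = -120.0000°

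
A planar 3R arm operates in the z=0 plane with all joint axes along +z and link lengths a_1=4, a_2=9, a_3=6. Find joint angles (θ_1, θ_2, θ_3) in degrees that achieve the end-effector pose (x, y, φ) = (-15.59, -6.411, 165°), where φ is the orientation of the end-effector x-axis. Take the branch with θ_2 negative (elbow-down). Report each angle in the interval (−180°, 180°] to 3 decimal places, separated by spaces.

-120.003 -29.998 -44.999

wrist centre = target − a_3·(cos φ, sin φ) = (-9.7944, -7.9639)
cos θ_2 = (159.3551−4²−9²)/(2·4·9) = 0.8660; θ_2 = -29.9980° (elbow-down)
β = atan2(-7.9639,-9.7944) = -140.8853°; ψ = atan2(-4.4997,11.7944) = -20.8826°
θ_1 = β − ψ = -120.0027°
θ_3 = φ − θ_1 − θ_2 = -44.9993° (wrapped to (-180°,180°])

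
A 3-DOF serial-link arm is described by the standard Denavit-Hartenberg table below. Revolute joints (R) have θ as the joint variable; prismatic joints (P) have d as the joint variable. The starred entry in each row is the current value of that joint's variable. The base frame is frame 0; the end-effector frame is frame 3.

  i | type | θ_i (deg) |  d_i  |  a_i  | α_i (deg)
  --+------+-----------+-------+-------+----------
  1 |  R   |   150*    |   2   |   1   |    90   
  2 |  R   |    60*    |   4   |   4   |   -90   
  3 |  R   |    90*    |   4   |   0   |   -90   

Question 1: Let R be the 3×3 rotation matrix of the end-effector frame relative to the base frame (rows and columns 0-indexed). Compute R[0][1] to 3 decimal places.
-0.750

End-effector y-axis (col 1 of R) = (-0.7500,0.4330,-0.5000)
R[0][1] = -0.7500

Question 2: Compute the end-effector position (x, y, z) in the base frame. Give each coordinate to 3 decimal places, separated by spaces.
2.402 3.232 7.464

after link 1: o_1 = (-0.8660, 0.5000, 2.0000)
after link 2: o_2 = (-0.5981, 4.9641, 5.4641)
after link 3: o_3 = (2.4019, 3.2321, 7.4641)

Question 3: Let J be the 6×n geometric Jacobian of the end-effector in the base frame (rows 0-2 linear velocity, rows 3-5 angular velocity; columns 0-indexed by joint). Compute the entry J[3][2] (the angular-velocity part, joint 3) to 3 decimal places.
0.750

axis z_2 = (0.7500,-0.4330,0.5000); lever o_n−o_2 = (3.0000,-1.7321,2.0000)
cross product → J_v[:, 2] = (-0.0000,-0.0000,0.0000)
J_ω[:, 2] = z_2
entry J[3][2] = 0.7500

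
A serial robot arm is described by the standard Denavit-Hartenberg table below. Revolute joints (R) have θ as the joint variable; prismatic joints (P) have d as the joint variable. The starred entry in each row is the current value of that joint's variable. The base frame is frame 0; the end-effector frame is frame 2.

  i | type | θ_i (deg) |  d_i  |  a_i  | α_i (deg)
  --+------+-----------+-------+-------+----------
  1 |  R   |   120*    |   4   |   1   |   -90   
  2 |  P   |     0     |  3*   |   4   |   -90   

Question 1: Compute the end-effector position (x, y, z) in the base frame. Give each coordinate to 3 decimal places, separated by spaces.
after link 1: o_1 = (-0.5000, 0.8660, 4.0000)
after link 2: o_2 = (-5.0981, 2.8301, 4.0000)

-5.098 2.830 4.000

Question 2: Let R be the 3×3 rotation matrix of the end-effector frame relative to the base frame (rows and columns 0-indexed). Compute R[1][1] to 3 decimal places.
End-effector y-axis (col 1 of R) = (0.8660,0.5000,-0.0000)
R[1][1] = 0.5000

0.500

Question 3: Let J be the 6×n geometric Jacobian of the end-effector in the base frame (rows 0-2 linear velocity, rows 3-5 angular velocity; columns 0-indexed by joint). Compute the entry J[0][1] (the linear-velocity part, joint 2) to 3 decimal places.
-0.866

prismatic axis z_1 = (-0.8660,-0.5000,0.0000)
J_v[:, 1] = z_1; J_ω[:, 1] = (0,0,0)
entry J[0][1] = -0.8660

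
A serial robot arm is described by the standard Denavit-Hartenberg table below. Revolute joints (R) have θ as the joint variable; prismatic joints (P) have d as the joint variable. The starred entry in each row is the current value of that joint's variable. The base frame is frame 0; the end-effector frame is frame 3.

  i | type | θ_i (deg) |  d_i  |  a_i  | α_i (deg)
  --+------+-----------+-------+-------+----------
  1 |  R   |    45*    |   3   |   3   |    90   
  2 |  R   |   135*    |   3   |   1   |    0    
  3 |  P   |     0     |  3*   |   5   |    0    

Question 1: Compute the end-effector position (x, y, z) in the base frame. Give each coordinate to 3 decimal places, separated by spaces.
after link 1: o_1 = (2.1213, 2.1213, 3.0000)
after link 2: o_2 = (3.7426, -0.5000, 3.7071)
after link 3: o_3 = (3.3640, -5.1213, 7.2426)

3.364 -5.121 7.243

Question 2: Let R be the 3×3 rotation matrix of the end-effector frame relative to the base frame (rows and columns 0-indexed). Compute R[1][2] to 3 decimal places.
End-effector z-axis (col 2 of R) = (0.7071,-0.7071,0.0000)
R[1][2] = -0.7071

-0.707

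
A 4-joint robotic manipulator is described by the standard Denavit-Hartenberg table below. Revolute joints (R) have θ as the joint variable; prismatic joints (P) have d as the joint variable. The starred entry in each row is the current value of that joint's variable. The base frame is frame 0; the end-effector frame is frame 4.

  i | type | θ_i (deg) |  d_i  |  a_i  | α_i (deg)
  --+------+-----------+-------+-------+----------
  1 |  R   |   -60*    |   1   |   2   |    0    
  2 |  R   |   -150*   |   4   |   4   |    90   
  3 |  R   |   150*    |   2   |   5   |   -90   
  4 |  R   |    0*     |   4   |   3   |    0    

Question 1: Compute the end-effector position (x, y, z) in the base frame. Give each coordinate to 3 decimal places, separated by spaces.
after link 1: o_1 = (1.0000, -1.7321, 1.0000)
after link 2: o_2 = (-2.4641, 0.2679, 5.0000)
after link 3: o_3 = (2.2859, -0.1651, 7.5000)
after link 4: o_4 = (6.2679, -2.4641, 5.5359)

6.268 -2.464 5.536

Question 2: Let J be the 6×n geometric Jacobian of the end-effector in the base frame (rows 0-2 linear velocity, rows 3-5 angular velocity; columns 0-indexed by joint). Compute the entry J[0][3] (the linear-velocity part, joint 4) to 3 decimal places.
axis z_3 = (0.4330,-0.2500,-0.8660); lever o_n−o_3 = (3.9821,-2.2990,-1.9641)
cross product → J_v[:, 3] = (-1.5000,-2.5981,-0.0000)
J_ω[:, 3] = z_3
entry J[0][3] = -1.5000

-1.500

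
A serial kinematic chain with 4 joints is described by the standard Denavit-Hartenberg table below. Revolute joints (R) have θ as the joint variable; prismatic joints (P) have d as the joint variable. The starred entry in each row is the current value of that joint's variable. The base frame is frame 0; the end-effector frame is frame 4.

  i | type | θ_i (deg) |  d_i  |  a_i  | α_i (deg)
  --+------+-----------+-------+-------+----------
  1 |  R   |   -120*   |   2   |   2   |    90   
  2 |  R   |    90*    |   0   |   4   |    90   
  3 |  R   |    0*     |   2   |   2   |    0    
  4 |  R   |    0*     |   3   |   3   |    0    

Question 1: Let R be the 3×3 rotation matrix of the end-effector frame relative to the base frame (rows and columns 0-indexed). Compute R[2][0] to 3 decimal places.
End-effector x-axis (col 0 of R) = (0.0000,-0.0000,1.0000)
R[2][0] = 1.0000

1.000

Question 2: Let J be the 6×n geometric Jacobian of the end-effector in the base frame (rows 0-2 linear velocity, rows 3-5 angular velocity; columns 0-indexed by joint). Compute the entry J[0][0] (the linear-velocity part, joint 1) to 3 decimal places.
6.062

axis z_0 = ẑ; lever o_n−o_0 = (-3.5000,-6.0622,11.0000)
cross product → J_v[:, 0] = (6.0622,-3.5000,0.0000)
J_ω[:, 0] = z_0
entry J[0][0] = 6.0622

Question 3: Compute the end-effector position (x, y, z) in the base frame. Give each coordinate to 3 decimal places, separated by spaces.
-3.500 -6.062 11.000

after link 1: o_1 = (-1.0000, -1.7321, 2.0000)
after link 2: o_2 = (-1.0000, -1.7321, 6.0000)
after link 3: o_3 = (-2.0000, -3.4641, 8.0000)
after link 4: o_4 = (-3.5000, -6.0622, 11.0000)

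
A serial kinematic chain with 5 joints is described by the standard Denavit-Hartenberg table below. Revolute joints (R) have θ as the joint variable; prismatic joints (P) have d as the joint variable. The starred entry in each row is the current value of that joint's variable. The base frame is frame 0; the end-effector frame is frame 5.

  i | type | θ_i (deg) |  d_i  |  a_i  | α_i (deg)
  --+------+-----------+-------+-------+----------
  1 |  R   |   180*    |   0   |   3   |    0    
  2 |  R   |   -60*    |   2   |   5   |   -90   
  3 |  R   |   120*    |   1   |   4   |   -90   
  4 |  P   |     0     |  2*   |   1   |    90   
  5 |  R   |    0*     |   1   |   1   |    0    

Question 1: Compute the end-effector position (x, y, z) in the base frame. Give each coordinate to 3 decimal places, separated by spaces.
-4.866 -0.768 -2.196

after link 1: o_1 = (-3.0000, 0.0000, 0.0000)
after link 2: o_2 = (-5.5000, 4.3301, 2.0000)
after link 3: o_3 = (-5.3660, 2.0981, -1.4641)
after link 4: o_4 = (-4.2500, 0.1651, -1.3301)
after link 5: o_5 = (-4.8660, -0.7679, -2.1962)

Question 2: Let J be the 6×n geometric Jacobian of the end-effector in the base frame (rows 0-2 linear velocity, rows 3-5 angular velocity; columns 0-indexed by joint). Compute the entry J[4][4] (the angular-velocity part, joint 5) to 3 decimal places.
-0.500

axis z_4 = (-0.8660,-0.5000,0.0000); lever o_n−o_4 = (-0.6160,-0.9330,-0.8660)
cross product → J_v[:, 4] = (0.4330,-0.7500,0.5000)
J_ω[:, 4] = z_4
entry J[4][4] = -0.5000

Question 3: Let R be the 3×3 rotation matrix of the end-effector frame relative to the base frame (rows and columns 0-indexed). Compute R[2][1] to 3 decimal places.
End-effector y-axis (col 1 of R) = (0.4330,-0.7500,0.5000)
R[2][1] = 0.5000

0.500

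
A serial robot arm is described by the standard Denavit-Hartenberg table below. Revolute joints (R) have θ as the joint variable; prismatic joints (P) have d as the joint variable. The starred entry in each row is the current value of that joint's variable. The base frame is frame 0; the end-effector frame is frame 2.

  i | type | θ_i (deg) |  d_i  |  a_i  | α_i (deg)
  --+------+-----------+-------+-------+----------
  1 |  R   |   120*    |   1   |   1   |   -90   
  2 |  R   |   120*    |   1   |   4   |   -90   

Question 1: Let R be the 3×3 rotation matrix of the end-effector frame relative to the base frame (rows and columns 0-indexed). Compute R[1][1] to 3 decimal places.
End-effector y-axis (col 1 of R) = (0.8660,0.5000,-0.0000)
R[1][1] = 0.5000

0.500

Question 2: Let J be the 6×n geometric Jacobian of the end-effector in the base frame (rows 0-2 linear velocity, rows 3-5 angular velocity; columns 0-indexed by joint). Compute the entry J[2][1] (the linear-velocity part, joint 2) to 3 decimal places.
axis z_1 = (-0.8660,-0.5000,0.0000); lever o_n−o_1 = (0.1340,-2.2321,-3.4641)
cross product → J_v[:, 1] = (1.7321,-3.0000,2.0000)
J_ω[:, 1] = z_1
entry J[2][1] = 2.0000

2.000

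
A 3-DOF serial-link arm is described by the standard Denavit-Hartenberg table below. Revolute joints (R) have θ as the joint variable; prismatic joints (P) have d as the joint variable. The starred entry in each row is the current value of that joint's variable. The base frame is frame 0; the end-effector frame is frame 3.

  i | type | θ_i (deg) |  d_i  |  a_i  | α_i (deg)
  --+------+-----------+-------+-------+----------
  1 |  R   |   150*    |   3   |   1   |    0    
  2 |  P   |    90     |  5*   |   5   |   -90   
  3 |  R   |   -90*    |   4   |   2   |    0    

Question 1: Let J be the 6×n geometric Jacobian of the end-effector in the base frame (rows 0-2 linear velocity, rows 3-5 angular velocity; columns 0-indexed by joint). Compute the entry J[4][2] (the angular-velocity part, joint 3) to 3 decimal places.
-0.500

axis z_2 = (0.8660,-0.5000,0.0000); lever o_n−o_2 = (3.4641,-2.0000,2.0000)
cross product → J_v[:, 2] = (-1.0000,-1.7321,0.0000)
J_ω[:, 2] = z_2
entry J[4][2] = -0.5000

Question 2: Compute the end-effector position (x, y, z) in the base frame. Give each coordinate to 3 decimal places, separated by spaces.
after link 1: o_1 = (-0.8660, 0.5000, 3.0000)
after link 2: o_2 = (-3.3660, -3.8301, 8.0000)
after link 3: o_3 = (0.0981, -5.8301, 10.0000)

0.098 -5.830 10.000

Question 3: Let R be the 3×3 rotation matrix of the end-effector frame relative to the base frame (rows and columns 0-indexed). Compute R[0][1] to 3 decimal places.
End-effector y-axis (col 1 of R) = (-0.5000,-0.8660,-0.0000)
R[0][1] = -0.5000

-0.500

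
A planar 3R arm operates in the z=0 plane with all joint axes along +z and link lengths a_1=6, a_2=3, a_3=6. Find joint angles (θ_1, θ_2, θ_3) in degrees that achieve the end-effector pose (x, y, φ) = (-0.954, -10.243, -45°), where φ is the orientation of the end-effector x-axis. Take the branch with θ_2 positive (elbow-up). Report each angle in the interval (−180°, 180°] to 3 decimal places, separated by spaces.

-149.996 59.983 45.013

wrist centre = target − a_3·(cos φ, sin φ) = (-5.1966, -6.0004)
cos θ_2 = (63.0094−6²−3²)/(2·6·3) = 0.5003; θ_2 = 59.9827° (elbow-up)
β = atan2(-6.0004,-5.1966) = -130.8944°; ψ = atan2(2.5976,7.5008) = 19.1017°
θ_1 = β − ψ = -149.9960°
θ_3 = φ − θ_1 − θ_2 = 45.0133° (wrapped to (-180°,180°])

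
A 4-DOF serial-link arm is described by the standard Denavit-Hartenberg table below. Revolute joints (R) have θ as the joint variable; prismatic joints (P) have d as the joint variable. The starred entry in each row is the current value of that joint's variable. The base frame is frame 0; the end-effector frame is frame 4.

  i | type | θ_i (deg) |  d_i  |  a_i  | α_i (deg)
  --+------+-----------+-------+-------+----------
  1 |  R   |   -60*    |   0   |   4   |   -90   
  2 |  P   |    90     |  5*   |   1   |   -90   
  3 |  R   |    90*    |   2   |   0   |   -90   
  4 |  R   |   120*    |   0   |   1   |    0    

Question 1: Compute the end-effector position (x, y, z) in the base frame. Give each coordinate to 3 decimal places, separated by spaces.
6.196 0.268 -1.000

after link 1: o_1 = (2.0000, -3.4641, 0.0000)
after link 2: o_2 = (6.3301, -0.9641, -1.0000)
after link 3: o_3 = (5.3301, 0.7679, -1.0000)
after link 4: o_4 = (6.1962, 0.2679, -1.0000)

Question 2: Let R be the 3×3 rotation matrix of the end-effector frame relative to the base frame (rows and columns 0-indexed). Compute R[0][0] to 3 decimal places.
End-effector x-axis (col 0 of R) = (0.8660,-0.5000,0.0000)
R[0][0] = 0.8660

0.866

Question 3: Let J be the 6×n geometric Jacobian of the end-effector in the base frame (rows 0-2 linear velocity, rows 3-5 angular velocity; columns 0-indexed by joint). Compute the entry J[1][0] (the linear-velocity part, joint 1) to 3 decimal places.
axis z_0 = ẑ; lever o_n−o_0 = (6.1962,0.2679,-1.0000)
cross product → J_v[:, 0] = (-0.2679,6.1962,0.0000)
J_ω[:, 0] = z_0
entry J[1][0] = 6.1962

6.196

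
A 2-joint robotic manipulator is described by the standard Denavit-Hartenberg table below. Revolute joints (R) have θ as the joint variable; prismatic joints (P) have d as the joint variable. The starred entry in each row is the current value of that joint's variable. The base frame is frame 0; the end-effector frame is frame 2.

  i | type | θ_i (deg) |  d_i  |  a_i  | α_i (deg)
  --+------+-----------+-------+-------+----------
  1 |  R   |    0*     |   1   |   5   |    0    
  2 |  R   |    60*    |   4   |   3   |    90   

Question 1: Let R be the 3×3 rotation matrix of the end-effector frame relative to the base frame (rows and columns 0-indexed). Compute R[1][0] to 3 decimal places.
End-effector x-axis (col 0 of R) = (0.5000,0.8660,0.0000)
R[1][0] = 0.8660

0.866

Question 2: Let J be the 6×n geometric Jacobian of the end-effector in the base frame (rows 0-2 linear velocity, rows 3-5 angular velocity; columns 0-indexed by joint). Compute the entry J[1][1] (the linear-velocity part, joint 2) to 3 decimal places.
axis z_1 = (0.0000,0.0000,1.0000); lever o_n−o_1 = (1.5000,2.5981,4.0000)
cross product → J_v[:, 1] = (-2.5981,1.5000,0.0000)
J_ω[:, 1] = z_1
entry J[1][1] = 1.5000

1.500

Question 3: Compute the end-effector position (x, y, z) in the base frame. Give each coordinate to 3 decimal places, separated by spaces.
after link 1: o_1 = (5.0000, 0.0000, 1.0000)
after link 2: o_2 = (6.5000, 2.5981, 5.0000)

6.500 2.598 5.000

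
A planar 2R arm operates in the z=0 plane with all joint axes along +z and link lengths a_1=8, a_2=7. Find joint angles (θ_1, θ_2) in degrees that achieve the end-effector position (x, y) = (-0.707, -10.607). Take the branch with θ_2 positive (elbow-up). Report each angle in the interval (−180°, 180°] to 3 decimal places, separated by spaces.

cos θ_2 = (113.0083−8²−7²)/(2·8·7) = 0.0001; θ_2 = 89.9958° (elbow-up)
β = atan2(-10.6070,-0.7070) = -93.8134°; ψ = atan2(7.0000,8.0005) = 41.1841°
θ_1 = β − ψ = -134.9974°

-134.997 89.996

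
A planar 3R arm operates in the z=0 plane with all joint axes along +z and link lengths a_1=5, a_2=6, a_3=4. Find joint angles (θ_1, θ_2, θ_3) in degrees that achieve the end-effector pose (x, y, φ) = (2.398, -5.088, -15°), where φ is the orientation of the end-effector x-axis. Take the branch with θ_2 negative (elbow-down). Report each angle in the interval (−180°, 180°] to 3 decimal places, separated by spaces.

-30.004 -135.001 150.005

wrist centre = target − a_3·(cos φ, sin φ) = (-1.4657, -4.0527)
cos θ_2 = (18.5729−5²−6²)/(2·5·6) = -0.7071; θ_2 = -135.0010° (elbow-down)
β = atan2(-4.0527,-1.4657) = -109.8830°; ψ = atan2(-4.2426,0.7573) = -79.8795°
θ_1 = β − ψ = -30.0035°
θ_3 = φ − θ_1 − θ_2 = 150.0045° (wrapped to (-180°,180°])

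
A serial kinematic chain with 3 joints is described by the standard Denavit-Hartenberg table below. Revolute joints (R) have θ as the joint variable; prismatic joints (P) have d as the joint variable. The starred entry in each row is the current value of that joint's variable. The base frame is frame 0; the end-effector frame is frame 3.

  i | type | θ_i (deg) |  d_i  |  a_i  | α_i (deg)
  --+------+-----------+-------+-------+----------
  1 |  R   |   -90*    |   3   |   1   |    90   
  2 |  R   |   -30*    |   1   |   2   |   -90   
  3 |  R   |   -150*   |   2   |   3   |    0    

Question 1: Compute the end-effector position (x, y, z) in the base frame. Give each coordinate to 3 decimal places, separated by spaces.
after link 1: o_1 = (0.0000, -1.0000, 3.0000)
after link 2: o_2 = (-1.0000, -2.7321, 2.0000)
after link 3: o_3 = (-2.5000, -1.4821, 5.0311)

-2.500 -1.482 5.031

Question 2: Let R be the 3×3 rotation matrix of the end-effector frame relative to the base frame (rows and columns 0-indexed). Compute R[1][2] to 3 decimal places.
-0.500

End-effector z-axis (col 2 of R) = (0.0000,-0.5000,0.8660)
R[1][2] = -0.5000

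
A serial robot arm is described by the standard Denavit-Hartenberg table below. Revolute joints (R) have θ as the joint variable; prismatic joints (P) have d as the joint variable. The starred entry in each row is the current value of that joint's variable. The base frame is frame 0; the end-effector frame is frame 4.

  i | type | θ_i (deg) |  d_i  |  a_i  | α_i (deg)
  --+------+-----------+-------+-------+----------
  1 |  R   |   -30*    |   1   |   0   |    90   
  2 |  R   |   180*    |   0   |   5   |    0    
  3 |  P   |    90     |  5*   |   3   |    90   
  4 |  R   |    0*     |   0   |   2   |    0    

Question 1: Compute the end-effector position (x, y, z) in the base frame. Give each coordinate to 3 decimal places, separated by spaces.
-6.830 -1.830 -4.000

after link 1: o_1 = (0.0000, 0.0000, 1.0000)
after link 2: o_2 = (-4.3301, 2.5000, 1.0000)
after link 3: o_3 = (-6.8301, -1.8301, -2.0000)
after link 4: o_4 = (-6.8301, -1.8301, -4.0000)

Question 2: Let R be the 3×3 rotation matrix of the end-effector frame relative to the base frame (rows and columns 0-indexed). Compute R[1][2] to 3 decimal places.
0.500

End-effector z-axis (col 2 of R) = (-0.8660,0.5000,0.0000)
R[1][2] = 0.5000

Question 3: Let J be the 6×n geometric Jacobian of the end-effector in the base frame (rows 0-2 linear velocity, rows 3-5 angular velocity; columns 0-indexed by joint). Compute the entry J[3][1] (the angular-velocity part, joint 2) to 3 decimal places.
-0.500

axis z_1 = (-0.5000,-0.8660,0.0000); lever o_n−o_1 = (-6.8301,-1.8301,-5.0000)
cross product → J_v[:, 1] = (4.3301,-2.5000,-5.0000)
J_ω[:, 1] = z_1
entry J[3][1] = -0.5000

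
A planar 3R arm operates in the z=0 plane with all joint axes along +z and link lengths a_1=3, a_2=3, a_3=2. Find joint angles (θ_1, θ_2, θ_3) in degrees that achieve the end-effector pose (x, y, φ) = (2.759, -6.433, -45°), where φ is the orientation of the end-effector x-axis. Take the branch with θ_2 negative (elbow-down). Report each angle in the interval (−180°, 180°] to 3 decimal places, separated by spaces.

-44.994 -60.012 60.006

wrist centre = target − a_3·(cos φ, sin φ) = (1.3448, -5.0188)
cos θ_2 = (26.9967−3²−3²)/(2·3·3) = 0.4998; θ_2 = -60.0122° (elbow-down)
β = atan2(-5.0188,1.3448) = -74.9999°; ψ = atan2(-2.5984,4.4994) = -30.0061°
θ_1 = β − ψ = -44.9938°
θ_3 = φ − θ_1 − θ_2 = 60.0061° (wrapped to (-180°,180°])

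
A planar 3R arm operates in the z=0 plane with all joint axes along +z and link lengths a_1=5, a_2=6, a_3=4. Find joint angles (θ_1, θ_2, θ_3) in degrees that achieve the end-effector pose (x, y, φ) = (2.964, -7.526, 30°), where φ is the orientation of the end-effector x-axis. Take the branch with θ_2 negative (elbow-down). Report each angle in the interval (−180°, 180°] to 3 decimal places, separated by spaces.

wrist centre = target − a_3·(cos φ, sin φ) = (-0.5001, -9.5260)
cos θ_2 = (90.9948−5²−6²)/(2·5·6) = 0.4999; θ_2 = -60.0058° (elbow-down)
β = atan2(-9.5260,-0.5001) = -93.0052°; ψ = atan2(-5.1965,7.9995) = -33.0077°
θ_1 = β − ψ = -59.9975°
θ_3 = φ − θ_1 − θ_2 = 150.0032° (wrapped to (-180°,180°])

-59.997 -60.006 150.003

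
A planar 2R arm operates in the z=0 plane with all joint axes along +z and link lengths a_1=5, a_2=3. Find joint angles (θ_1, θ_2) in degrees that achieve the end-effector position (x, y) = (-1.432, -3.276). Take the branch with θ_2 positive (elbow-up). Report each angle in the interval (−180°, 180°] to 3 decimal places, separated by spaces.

cos θ_2 = (12.7828−5²−3²)/(2·5·3) = -0.7072; θ_2 = 135.0108° (elbow-up)
β = atan2(-3.2760,-1.4320) = -113.6110°; ψ = atan2(2.1209,2.8783) = 36.3854°
θ_1 = β − ψ = -149.9964°

-149.996 135.011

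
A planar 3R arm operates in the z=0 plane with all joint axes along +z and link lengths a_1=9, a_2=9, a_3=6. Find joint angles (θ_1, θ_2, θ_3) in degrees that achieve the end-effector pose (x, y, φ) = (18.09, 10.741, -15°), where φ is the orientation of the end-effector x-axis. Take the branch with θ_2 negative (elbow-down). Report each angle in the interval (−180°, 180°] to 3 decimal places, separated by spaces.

wrist centre = target − a_3·(cos φ, sin φ) = (12.2944, 12.2939)
cos θ_2 = (302.2937−9²−9²)/(2·9·9) = 0.8660; θ_2 = -30.0017° (elbow-down)
β = atan2(12.2939,12.2944) = 44.9988°; ψ = atan2(-4.5002,16.7941) = -15.0009°
θ_1 = β − ψ = 59.9996°
θ_3 = φ − θ_1 − θ_2 = -44.9979° (wrapped to (-180°,180°])

60.000 -30.002 -44.998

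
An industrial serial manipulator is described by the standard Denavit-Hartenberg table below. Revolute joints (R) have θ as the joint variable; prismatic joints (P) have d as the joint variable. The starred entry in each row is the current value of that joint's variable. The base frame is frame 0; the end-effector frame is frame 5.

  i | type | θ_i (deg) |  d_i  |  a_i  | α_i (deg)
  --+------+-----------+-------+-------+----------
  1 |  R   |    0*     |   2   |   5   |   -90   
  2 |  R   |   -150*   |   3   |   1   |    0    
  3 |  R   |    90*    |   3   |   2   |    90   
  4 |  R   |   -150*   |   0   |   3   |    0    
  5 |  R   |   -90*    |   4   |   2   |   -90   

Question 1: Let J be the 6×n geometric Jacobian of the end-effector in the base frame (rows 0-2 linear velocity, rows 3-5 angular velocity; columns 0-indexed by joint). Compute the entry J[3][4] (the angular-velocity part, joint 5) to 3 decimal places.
-0.866

axis z_4 = (-0.8660,0.0000,0.5000); lever o_n−o_4 = (-3.9641,1.7321,1.1340)
cross product → J_v[:, 4] = (-0.8660,-1.0000,-1.5000)
J_ω[:, 4] = z_4
entry J[3][4] = -0.8660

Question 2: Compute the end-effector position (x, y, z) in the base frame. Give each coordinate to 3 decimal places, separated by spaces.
after link 1: o_1 = (5.0000, 0.0000, 2.0000)
after link 2: o_2 = (4.1340, 3.0000, 2.5000)
after link 3: o_3 = (5.1340, 6.0000, 4.2321)
after link 4: o_4 = (3.8349, 4.5000, 1.9821)
after link 5: o_5 = (-0.1292, 6.2321, 3.1160)

-0.129 6.232 3.116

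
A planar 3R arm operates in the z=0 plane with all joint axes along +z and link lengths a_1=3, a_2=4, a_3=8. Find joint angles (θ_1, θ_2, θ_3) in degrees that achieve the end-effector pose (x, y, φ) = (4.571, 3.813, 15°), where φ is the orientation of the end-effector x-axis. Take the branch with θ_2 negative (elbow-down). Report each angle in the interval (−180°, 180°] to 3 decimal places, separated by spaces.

wrist centre = target − a_3·(cos φ, sin φ) = (-3.1564, 1.7424)
cos θ_2 = (12.9990−3²−4²)/(2·3·4) = -0.5000; θ_2 = -120.0027° (elbow-down)
β = atan2(1.7424,-3.1564) = 151.0998°; ψ = atan2(-3.4640,0.9998) = -73.9000°
θ_1 = β − ψ = 224.9997°
θ_3 = φ − θ_1 − θ_2 = -89.9970° (wrapped to (-180°,180°])

-135.000 -120.003 -89.997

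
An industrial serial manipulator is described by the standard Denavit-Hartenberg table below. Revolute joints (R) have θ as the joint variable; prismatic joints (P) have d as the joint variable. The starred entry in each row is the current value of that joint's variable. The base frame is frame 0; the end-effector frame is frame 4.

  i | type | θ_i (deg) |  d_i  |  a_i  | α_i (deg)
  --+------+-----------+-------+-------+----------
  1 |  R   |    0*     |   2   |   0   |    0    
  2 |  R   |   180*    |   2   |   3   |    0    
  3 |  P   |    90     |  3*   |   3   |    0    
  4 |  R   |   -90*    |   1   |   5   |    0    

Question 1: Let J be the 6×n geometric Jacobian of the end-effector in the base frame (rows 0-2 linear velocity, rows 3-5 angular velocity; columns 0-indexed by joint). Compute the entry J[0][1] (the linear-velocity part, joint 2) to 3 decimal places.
3.000

axis z_1 = (0.0000,0.0000,1.0000); lever o_n−o_1 = (-8.0000,-3.0000,6.0000)
cross product → J_v[:, 1] = (3.0000,-8.0000,0.0000)
J_ω[:, 1] = z_1
entry J[0][1] = 3.0000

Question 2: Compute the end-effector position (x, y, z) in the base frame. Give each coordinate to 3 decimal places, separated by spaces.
-8.000 -3.000 8.000

after link 1: o_1 = (0.0000, 0.0000, 2.0000)
after link 2: o_2 = (-3.0000, 0.0000, 4.0000)
after link 3: o_3 = (-3.0000, -3.0000, 7.0000)
after link 4: o_4 = (-8.0000, -3.0000, 8.0000)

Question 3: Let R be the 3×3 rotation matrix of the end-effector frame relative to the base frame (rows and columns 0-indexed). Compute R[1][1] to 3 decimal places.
End-effector y-axis (col 1 of R) = (-0.0000,-1.0000,0.0000)
R[1][1] = -1.0000

-1.000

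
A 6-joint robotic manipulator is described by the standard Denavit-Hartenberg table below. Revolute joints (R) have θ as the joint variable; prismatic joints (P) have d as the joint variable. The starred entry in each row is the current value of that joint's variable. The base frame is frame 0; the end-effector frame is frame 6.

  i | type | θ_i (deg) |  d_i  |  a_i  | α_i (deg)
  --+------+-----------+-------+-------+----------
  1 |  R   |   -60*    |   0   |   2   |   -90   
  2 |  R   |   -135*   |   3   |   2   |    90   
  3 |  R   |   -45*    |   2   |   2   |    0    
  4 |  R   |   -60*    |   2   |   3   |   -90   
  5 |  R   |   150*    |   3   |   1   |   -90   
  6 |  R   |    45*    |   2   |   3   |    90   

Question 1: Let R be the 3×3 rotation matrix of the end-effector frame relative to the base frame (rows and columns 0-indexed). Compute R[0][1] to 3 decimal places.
0.066

End-effector y-axis (col 1 of R) = (0.0663,0.8511,-0.5209)
R[0][1] = 0.0663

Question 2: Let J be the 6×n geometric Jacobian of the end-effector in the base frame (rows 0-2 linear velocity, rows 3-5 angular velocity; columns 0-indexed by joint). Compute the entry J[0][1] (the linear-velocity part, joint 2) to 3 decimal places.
axis z_1 = (0.8660,0.5000,0.0000); lever o_n−o_1 = (-1.2818,6.2952,0.1934)
cross product → J_v[:, 1] = (0.0967,-0.1675,6.0927)
J_ω[:, 1] = z_1
entry J[0][1] = 0.0967

0.097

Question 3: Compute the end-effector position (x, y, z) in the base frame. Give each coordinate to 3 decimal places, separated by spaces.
after link 1: o_1 = (1.0000, -1.7321, 0.0000)
after link 2: o_2 = (2.8910, 0.9927, 1.4142)
after link 3: o_3 = (0.4591, 2.3764, 1.0000)
after link 4: o_4 = (-2.4830, 1.6767, -0.9633)
after link 5: o_5 = (-3.3580, 3.3124, 1.5978)
after link 6: o_6 = (-0.2818, 4.5631, 0.1934)

-0.282 4.563 0.193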